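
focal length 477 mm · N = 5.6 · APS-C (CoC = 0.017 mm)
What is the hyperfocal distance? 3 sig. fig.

2390 m

Hyperfocal distance H = f²/(N·c) + f = 477²/(5.6 × 0.017) + 477 = 227529/0.0952 + 477 ≈ 2390487.5 mm ≈ 2390 m.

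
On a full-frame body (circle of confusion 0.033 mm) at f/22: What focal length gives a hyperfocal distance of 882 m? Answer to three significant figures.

From H = f²/(N·c) + f, with f ≪ H: f ≈ √(H·N·c) = √(882000 × 22 × 0.033) = √640332 ≈ 800.2 mm.
The +f correction barely moves this — solving exactly, f² + N·c·f − N·c·H = 0 ⇒ f = (−N·c + √((N·c)² + 4·N·c·H))/2 = (−0.726 + √2561329)/2 ≈ 799.84 mm, so f ≈ 800 mm.

800 mm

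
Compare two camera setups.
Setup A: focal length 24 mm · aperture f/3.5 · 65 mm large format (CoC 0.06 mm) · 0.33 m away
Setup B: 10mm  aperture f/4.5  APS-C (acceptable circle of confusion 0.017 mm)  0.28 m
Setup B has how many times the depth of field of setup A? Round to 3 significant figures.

1.62

Setup A: H = 24²/(3.5×0.06) + 24 ≈ 2766.9 mm; DoF = Df − Dn = 371.439 − 296.879 ≈ 74.560 mm.
Setup B: H = 10²/(4.5×0.017) + 10 ≈ 1317.2 mm; DoF = Df − Dn = 352.89 − 232.07 ≈ 120.82 mm.
Ratio = 120.82 / 74.560 ≈ 1.62.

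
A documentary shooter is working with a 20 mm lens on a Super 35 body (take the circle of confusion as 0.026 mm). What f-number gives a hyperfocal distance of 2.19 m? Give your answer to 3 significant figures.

Rearrange H = f²/(N·c) + f for N: N = f² / ((H − f)·c).
N = 20² / ((2190 − 20) × 0.026) = 400 / 56.42 ≈ 7.09.

f/7.09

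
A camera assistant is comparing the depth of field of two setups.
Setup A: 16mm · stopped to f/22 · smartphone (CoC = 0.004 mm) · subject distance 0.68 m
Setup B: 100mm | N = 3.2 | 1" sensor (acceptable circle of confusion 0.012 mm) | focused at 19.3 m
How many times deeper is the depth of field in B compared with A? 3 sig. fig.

8.74

Setup A: H = 16²/(22×0.004) + 16 ≈ 2925.1 mm; DoF = Df − Dn = 881.11 − 553.63 ≈ 327.48 mm.
Setup B: H = 100²/(3.2×0.012) + 100 ≈ 260516.7 mm; DoF = Df − Dn = 20836.2 − 17974.8 ≈ 2861.4 mm.
Ratio = 2861.4 / 327.48 ≈ 8.74.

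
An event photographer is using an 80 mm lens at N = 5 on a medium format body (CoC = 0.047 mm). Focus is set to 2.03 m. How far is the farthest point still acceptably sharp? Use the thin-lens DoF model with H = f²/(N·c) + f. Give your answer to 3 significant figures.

2.19 m

Hyperfocal distance H = f²/(N·c) + f = 80²/(5 × 0.047) + 80 = 6400/0.235 + 80 ≈ 27314.0 mm ≈ 27.31 m.
Far limit Df = s·(H − f)/(H − s) = 2030 × (27314.0 − 80) / (27314.0 − 2030) = 2030 × 27234.0 / 25284.0 ≈ 2186.6 mm ≈ 2.19 m.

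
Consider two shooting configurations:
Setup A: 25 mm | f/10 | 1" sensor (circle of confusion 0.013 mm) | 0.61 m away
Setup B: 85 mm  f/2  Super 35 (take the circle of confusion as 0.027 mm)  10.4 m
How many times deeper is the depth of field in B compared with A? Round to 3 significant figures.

10.7

Setup A: H = 25²/(10×0.013) + 25 ≈ 4832.7 mm; DoF = Df − Dn = 694.51 − 543.83 ≈ 150.68 mm.
Setup B: H = 85²/(2×0.027) + 85 ≈ 133881.3 mm; DoF = Df − Dn = 11268.8 − 9655.6 ≈ 1613.2 mm.
Ratio = 1613.2 / 150.68 ≈ 10.7.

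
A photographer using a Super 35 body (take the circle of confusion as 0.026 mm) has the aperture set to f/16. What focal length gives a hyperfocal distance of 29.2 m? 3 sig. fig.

From H = f²/(N·c) + f, with f ≪ H: f ≈ √(H·N·c) = √(29200 × 16 × 0.026) = √12147 ≈ 110.2 mm.
The +f correction barely moves this — solving exactly, f² + N·c·f − N·c·H = 0 ⇒ f = (−N·c + √((N·c)² + 4·N·c·H))/2 = (−0.416 + √48589)/2 ≈ 110.01 mm, so f ≈ 110 mm.

110 mm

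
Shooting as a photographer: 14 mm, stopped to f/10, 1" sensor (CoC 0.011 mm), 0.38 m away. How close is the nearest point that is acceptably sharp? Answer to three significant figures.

315 mm

Hyperfocal distance H = f²/(N·c) + f = 14²/(10 × 0.011) + 14 = 196/0.11 + 14 ≈ 1795.8 mm ≈ 1.796 m.
Near limit Dn = s·(H − f)/(H + s − 2f) = 380 × (1795.8 − 14) / (1795.8 + 380 − 2 × 14) = 380 × 1781.8 / 2147.8 ≈ 315.25 mm.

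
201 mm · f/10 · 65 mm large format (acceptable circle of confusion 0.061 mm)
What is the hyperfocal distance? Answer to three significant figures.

Hyperfocal distance H = f²/(N·c) + f = 201²/(10 × 0.061) + 201 = 40401/0.61 + 201 ≈ 66432.1 mm ≈ 66.4 m.

66.4 m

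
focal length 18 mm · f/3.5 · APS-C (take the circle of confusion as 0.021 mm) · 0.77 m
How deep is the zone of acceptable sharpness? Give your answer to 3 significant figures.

Hyperfocal distance H = f²/(N·c) + f = 18²/(3.5 × 0.021) + 18 = 324/0.0735 + 18 ≈ 4426.2 mm ≈ 4.426 m.
Near limit Dn = s·(H − f)/(H + s − 2f) = 770 × (4426.2 − 18) / (4426.2 + 770 − 2 × 18) = 770 × 4408.2 / 5160.2 ≈ 657.79 mm.
Far limit Df = s·(H − f)/(H − s) = 770 × (4426.2 − 18) / (4426.2 − 770) = 770 × 4408.2 / 3656.2 ≈ 928.37 mm.
Depth of field = Df − Dn = 928.37 − 657.79 ≈ 270.58 mm.

271 mm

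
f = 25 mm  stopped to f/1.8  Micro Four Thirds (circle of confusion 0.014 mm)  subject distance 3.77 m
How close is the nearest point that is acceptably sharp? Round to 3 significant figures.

Hyperfocal distance H = f²/(N·c) + f = 25²/(1.8 × 0.014) + 25 = 625/0.0252 + 25 ≈ 24826.6 mm ≈ 24.83 m.
Near limit Dn = s·(H − f)/(H + s − 2f) = 3770 × (24826.6 − 25) / (24826.6 + 3770 − 2 × 25) = 3770 × 24801.6 / 28546.6 ≈ 3275.4 mm ≈ 3.28 m.

3.28 m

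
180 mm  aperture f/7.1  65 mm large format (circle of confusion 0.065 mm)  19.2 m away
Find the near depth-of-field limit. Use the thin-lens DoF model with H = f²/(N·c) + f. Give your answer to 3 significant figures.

Hyperfocal distance H = f²/(N·c) + f = 180²/(7.1 × 0.065) + 180 = 32400/0.4615 + 180 ≈ 70385.9 mm ≈ 70.39 m.
Near limit Dn = s·(H − f)/(H + s − 2f) = 19200 × (70385.9 − 180) / (70385.9 + 19200 − 2 × 180) = 19200 × 70205.9 / 89225.9 ≈ 15107 mm ≈ 15.1 m.

15.1 m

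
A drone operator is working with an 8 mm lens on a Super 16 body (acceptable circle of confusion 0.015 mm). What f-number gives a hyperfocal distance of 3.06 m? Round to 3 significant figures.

f/1.40

Rearrange H = f²/(N·c) + f for N: N = f² / ((H − f)·c).
N = 8² / ((3060 − 8) × 0.015) = 64 / 45.78 ≈ 1.40.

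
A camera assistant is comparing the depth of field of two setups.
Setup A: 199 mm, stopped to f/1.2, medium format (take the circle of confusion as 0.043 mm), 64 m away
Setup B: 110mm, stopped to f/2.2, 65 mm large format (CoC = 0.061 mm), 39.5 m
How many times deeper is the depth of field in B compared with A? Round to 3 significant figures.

Setup A: H = 199²/(1.2×0.043) + 199 ≈ 767660.2 mm; DoF = Df − Dn = 69803 − 59088 ≈ 10715 mm.
Setup B: H = 110²/(2.2×0.061) + 110 ≈ 90273.9 mm; DoF = Df − Dn = 70144 − 27490 ≈ 42654 mm.
Ratio = 42654 / 10715 ≈ 3.98.

3.98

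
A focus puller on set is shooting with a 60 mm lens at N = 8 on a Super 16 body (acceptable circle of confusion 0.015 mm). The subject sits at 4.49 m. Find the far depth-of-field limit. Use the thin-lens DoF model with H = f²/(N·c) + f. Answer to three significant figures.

5.27 m

Hyperfocal distance H = f²/(N·c) + f = 60²/(8 × 0.015) + 60 = 3600/0.12 + 60 ≈ 30060.0 mm ≈ 30.06 m.
Far limit Df = s·(H − f)/(H − s) = 4490 × (30060.0 − 60) / (30060.0 − 4490) = 4490 × 30000.0 / 25570.0 ≈ 5267.9 mm ≈ 5.27 m.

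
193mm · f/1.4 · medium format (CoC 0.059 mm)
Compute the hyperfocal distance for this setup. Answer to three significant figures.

Hyperfocal distance H = f²/(N·c) + f = 193²/(1.4 × 0.059) + 193 = 37249/0.0826 + 193 ≈ 451149.4 mm ≈ 451 m.

451 m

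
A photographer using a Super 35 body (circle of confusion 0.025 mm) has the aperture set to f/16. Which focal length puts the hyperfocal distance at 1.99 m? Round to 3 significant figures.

28.0 mm

From H = f²/(N·c) + f, with f ≪ H: f ≈ √(H·N·c) = √(1990 × 16 × 0.025) = √796.00 ≈ 28.21 mm.
Exact: f² + N·c·f − N·c·H = 0 ⇒ f = (−N·c + √((N·c)² + 4·N·c·H))/2 = (−0.4 + √3184.2)/2 ≈ 28.014 mm ≈ 28.0 mm.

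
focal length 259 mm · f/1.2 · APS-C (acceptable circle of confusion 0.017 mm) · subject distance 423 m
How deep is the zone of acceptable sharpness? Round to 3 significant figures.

Hyperfocal distance H = f²/(N·c) + f = 259²/(1.2 × 0.017) + 259 = 67081/0.0204 + 259 ≈ 3288543.3 mm ≈ 3289 m.
Near limit Dn = s·(H − f)/(H + s − 2f) = 423000 × (3288543.3 − 259) / (3288543.3 + 423000 − 2 × 259) = 423000 × 3288284.3 / 3711025.3 ≈ 374814 mm.
Far limit Df = s·(H − f)/(H − s) = 423000 × (3288543.3 − 259) / (3288543.3 − 423000) = 423000 × 3288284.3 / 2865543.3 ≈ 485403 mm.
Depth of field = Df − Dn = 485403 − 374814 ≈ 110589 mm ≈ 111 m.

111 m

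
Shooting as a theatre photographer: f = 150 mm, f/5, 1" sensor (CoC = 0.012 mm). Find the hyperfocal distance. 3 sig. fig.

375 m

Hyperfocal distance H = f²/(N·c) + f = 150²/(5 × 0.012) + 150 = 22500/0.06 + 150 ≈ 375150.0 mm ≈ 375 m.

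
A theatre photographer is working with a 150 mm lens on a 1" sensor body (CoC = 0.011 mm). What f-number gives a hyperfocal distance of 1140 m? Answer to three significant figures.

f/1.79

Rearrange H = f²/(N·c) + f for N: N = f² / ((H − f)·c).
N = 150² / ((1140000 − 150) × 0.011) = 22500 / 12538 ≈ 1.79.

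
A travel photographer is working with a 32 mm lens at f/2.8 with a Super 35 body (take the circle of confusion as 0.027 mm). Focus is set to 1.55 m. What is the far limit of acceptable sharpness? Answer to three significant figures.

Hyperfocal distance H = f²/(N·c) + f = 32²/(2.8 × 0.027) + 32 = 1024/0.0756 + 32 ≈ 13577.0 mm ≈ 13.58 m.
Far limit Df = s·(H − f)/(H − s) = 1550 × (13577.0 − 32) / (13577.0 − 1550) = 1550 × 13545.0 / 12027.0 ≈ 1745.6 mm ≈ 1.75 m.

1.75 m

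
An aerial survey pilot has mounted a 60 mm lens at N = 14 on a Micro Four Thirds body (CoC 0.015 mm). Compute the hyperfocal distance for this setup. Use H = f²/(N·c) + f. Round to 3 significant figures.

Hyperfocal distance H = f²/(N·c) + f = 60²/(14 × 0.015) + 60 = 3600/0.21 + 60 ≈ 17202.9 mm ≈ 17.2 m.

17.2 m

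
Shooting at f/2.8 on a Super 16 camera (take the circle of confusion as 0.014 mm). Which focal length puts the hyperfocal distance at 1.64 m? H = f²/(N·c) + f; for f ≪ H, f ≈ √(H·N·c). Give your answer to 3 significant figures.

From H = f²/(N·c) + f, with f ≪ H: f ≈ √(H·N·c) = √(1640 × 2.8 × 0.014) = √64.288 ≈ 8.018 mm.
Exact: f² + N·c·f − N·c·H = 0 ⇒ f = (−N·c + √((N·c)² + 4·N·c·H))/2 = (−0.0392 + √257.15)/2 ≈ 7.9984 mm ≈ 8.00 mm.

8.00 mm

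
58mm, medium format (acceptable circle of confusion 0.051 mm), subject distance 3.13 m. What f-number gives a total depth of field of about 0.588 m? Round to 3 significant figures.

Write h = H − f = f²/(N·c). The thin-lens limits are Dn = s·h/(h + (s−f)) and Df = s·h/(h − (s−f)), so DoF = Df − Dn = 2·s·(s−f)·h / (h² − (s−f)²).
That is a quadratic in h: DoF·h² − 2·s·(s−f)·h − DoF·(s−f)² = 0 ⇒ h = (s−f)·(s + √(s² + DoF²)) / DoF = 3072 × (3130 + √(3130² + 588²)) / 588 = 3072 × (3130 + 3184.75) / 588 ≈ 32991 mm.
Then N = f²/(c·h) = 58² / (0.051 × 32991) = 3364 / 1682.6 ≈ 2.00.

f/2.00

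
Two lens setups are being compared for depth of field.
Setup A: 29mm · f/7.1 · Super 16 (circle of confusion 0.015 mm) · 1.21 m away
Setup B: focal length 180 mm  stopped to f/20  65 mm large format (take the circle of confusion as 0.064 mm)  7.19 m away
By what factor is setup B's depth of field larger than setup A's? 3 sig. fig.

11.7

Setup A: H = 29²/(7.1×0.015) + 29 ≈ 7925.7 mm; DoF = Df − Dn = 1422.79 − 1052.58 ≈ 370.21 mm.
Setup B: H = 180²/(20×0.064) + 180 ≈ 25492.5 mm; DoF = Df − Dn = 9943.8 − 5630.7 ≈ 4313.1 mm.
Ratio = 4313.1 / 370.21 ≈ 11.7.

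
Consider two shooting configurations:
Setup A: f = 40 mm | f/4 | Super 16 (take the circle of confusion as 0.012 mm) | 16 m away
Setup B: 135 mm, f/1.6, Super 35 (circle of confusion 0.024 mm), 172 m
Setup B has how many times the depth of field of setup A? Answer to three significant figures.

Setup A: H = 40²/(4×0.012) + 40 ≈ 33373.3 mm; DoF = Df − Dn = 30698 − 10820 ≈ 19878 mm.
Setup B: H = 135²/(1.6×0.024) + 135 ≈ 474744.4 mm; DoF = Df − Dn = 269643 − 126274 ≈ 143369 mm.
Ratio = 143369 / 19878 ≈ 7.21.

7.21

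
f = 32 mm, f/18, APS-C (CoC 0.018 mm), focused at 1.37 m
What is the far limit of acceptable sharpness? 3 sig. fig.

2.38 m

Hyperfocal distance H = f²/(N·c) + f = 32²/(18 × 0.018) + 32 = 1024/0.324 + 32 ≈ 3192.5 mm ≈ 3.192 m.
Far limit Df = s·(H − f)/(H − s) = 1370 × (3192.5 − 32) / (3192.5 − 1370) = 1370 × 3160.5 / 1822.5 ≈ 2375.8 mm ≈ 2.38 m.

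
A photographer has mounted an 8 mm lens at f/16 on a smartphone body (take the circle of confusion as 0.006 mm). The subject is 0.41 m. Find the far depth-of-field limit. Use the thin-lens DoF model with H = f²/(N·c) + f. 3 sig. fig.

Hyperfocal distance H = f²/(N·c) + f = 8²/(16 × 0.006) + 8 = 64/0.096 + 8 ≈ 674.7 mm ≈ 0.675 m.
Far limit Df = s·(H − f)/(H − s) = 410 × (674.7 − 8) / (674.7 − 410) = 410 × 666.7 / 264.7 ≈ 1032.7 mm ≈ 1.03 m.

1.03 m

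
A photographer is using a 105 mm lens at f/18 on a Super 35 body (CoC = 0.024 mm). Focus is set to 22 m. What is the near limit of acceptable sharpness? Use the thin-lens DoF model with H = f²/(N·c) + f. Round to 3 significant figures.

11.8 m

Hyperfocal distance H = f²/(N·c) + f = 105²/(18 × 0.024) + 105 = 11025/0.432 + 105 ≈ 25625.8 mm ≈ 25.63 m.
Near limit Dn = s·(H − f)/(H + s − 2f) = 22000 × (25625.8 − 105) / (25625.8 + 22000 − 2 × 105) = 22000 × 25520.8 / 47415.8 ≈ 11841 mm ≈ 11.8 m.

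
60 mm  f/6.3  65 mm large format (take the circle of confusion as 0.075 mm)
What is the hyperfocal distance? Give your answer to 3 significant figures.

Hyperfocal distance H = f²/(N·c) + f = 60²/(6.3 × 0.075) + 60 = 3600/0.4725 + 60 ≈ 7679.0 mm ≈ 7.68 m.

7.68 m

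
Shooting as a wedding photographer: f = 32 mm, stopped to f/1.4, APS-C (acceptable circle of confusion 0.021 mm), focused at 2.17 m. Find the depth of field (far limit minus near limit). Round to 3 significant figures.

Hyperfocal distance H = f²/(N·c) + f = 32²/(1.4 × 0.021) + 32 = 1024/0.0294 + 32 ≈ 34861.9 mm ≈ 34.86 m.
Near limit Dn = s·(H − f)/(H + s − 2f) = 2170 × (34861.9 − 32) / (34861.9 + 2170 − 2 × 32) = 2170 × 34829.9 / 36967.9 ≈ 2044.50 mm.
Far limit Df = s·(H − f)/(H − s) = 2170 × (34861.9 − 32) / (34861.9 − 2170) = 2170 × 34829.9 / 32691.9 ≈ 2311.91 mm.
Depth of field = Df − Dn = 2311.91 − 2044.50 ≈ 267.41 mm.

267 mm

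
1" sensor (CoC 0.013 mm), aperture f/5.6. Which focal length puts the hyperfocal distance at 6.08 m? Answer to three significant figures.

21.0 mm

From H = f²/(N·c) + f, with f ≪ H: f ≈ √(H·N·c) = √(6080 × 5.6 × 0.013) = √442.62 ≈ 21.04 mm.
The +f correction barely moves this — solving exactly, f² + N·c·f − N·c·H = 0 ⇒ f = (−N·c + √((N·c)² + 4·N·c·H))/2 = (−0.0728 + √1770.5)/2 ≈ 21.002 mm, so f ≈ 21.0 mm.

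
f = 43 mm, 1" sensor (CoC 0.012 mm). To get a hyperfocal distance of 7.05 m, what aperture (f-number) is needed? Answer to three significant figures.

Rearrange H = f²/(N·c) + f for N: N = f² / ((H − f)·c).
N = 43² / ((7050 − 43) × 0.012) = 1849 / 84.08 ≈ 22.

f/22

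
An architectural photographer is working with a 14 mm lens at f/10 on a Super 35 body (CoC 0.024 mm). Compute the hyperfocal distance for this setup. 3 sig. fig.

0.831 m

Hyperfocal distance H = f²/(N·c) + f = 14²/(10 × 0.024) + 14 = 196/0.24 + 14 ≈ 830.7 mm ≈ 0.831 m.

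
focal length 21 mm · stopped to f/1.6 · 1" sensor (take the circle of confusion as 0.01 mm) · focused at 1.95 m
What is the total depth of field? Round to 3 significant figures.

Hyperfocal distance H = f²/(N·c) + f = 21²/(1.6 × 0.01) + 21 = 441/0.016 + 21 ≈ 27583.5 mm ≈ 27.58 m.
Near limit Dn = s·(H − f)/(H + s − 2f) = 1950 × (27583.5 − 21) / (27583.5 + 1950 − 2 × 21) = 1950 × 27562.5 / 29491.5 ≈ 1822.45 mm.
Far limit Df = s·(H − f)/(H − s) = 1950 × (27583.5 − 21) / (27583.5 − 1950) = 1950 × 27562.5 / 25633.5 ≈ 2096.74 mm.
Depth of field = Df − Dn = 2096.74 − 1822.45 ≈ 274.29 mm.

274 mm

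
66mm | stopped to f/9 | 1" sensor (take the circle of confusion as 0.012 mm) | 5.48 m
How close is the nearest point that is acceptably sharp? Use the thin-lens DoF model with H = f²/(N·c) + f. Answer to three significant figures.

Hyperfocal distance H = f²/(N·c) + f = 66²/(9 × 0.012) + 66 = 4356/0.108 + 66 ≈ 40399.3 mm ≈ 40.40 m.
Near limit Dn = s·(H − f)/(H + s − 2f) = 5480 × (40399.3 − 66) / (40399.3 + 5480 − 2 × 66) = 5480 × 40333.3 / 45747.3 ≈ 4831.5 mm ≈ 4.83 m.

4.83 m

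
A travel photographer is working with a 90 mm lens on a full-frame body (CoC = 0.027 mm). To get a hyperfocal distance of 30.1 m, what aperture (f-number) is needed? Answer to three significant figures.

f/10

Rearrange H = f²/(N·c) + f for N: N = f² / ((H − f)·c).
N = 90² / ((30100 − 90) × 0.027) = 8100 / 810.3 ≈ 10.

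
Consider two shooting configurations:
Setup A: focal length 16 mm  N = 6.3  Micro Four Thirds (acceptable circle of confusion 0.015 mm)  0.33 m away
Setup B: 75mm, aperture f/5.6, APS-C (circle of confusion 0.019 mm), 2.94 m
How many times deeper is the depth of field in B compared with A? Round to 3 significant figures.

4.12

Setup A: H = 16²/(6.3×0.015) + 16 ≈ 2725.0 mm; DoF = Df − Dn = 373.265 − 295.723 ≈ 77.542 mm.
Setup B: H = 75²/(5.6×0.019) + 75 ≈ 52941.5 mm; DoF = Df − Dn = 3108.46 − 2788.86 ≈ 319.60 mm.
Ratio = 319.60 / 77.542 ≈ 4.12.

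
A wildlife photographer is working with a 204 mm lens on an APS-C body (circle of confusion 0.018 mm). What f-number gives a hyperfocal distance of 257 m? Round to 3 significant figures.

Rearrange H = f²/(N·c) + f for N: N = f² / ((H − f)·c).
N = 204² / ((257000 − 204) × 0.018) = 41616 / 4622 ≈ 9.

f/9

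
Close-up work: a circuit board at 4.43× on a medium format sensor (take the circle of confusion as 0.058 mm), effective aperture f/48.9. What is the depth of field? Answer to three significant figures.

At magnification m, DoF ≈ 2·N_eff·c/m² = 2 × 48.9 × 0.058 / 4.43² = 5.672 / 19.62 ≈ 0.289 mm.

0.289 mm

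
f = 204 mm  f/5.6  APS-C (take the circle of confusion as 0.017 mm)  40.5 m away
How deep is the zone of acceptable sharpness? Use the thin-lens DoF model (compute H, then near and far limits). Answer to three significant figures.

7.53 m

Hyperfocal distance H = f²/(N·c) + f = 204²/(5.6 × 0.017) + 204 = 41616/0.0952 + 204 ≈ 437346.9 mm ≈ 437.3 m.
Near limit Dn = s·(H − f)/(H + s − 2f) = 40500 × (437346.9 − 204) / (437346.9 + 40500 − 2 × 204) = 40500 × 437142.9 / 477438.9 ≈ 37081.8 mm.
Far limit Df = s·(H − f)/(H − s) = 40500 × (437346.9 − 204) / (437346.9 − 40500) = 40500 × 437142.9 / 396846.9 ≈ 44612.4 mm.
Depth of field = Df − Dn = 44612.4 − 37081.8 ≈ 7530.6 mm ≈ 7.53 m.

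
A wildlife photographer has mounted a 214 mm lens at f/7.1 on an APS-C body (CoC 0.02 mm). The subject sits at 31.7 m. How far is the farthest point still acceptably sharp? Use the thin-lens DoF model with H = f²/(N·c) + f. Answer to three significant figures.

35.1 m

Hyperfocal distance H = f²/(N·c) + f = 214²/(7.1 × 0.02) + 214 = 45796/0.142 + 214 ≈ 322721.0 mm ≈ 322.7 m.
Far limit Df = s·(H − f)/(H − s) = 31700 × (322721.0 − 214) / (322721.0 − 31700) = 31700 × 322507.0 / 291021.0 ≈ 35130 mm ≈ 35.1 m.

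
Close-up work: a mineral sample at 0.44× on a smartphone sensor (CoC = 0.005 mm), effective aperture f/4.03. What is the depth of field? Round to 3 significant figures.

At magnification m, DoF ≈ 2·N_eff·c/m² = 2 × 4.03 × 0.005 / 0.44² = 0.0403 / 0.1936 ≈ 0.208 mm.

0.208 mm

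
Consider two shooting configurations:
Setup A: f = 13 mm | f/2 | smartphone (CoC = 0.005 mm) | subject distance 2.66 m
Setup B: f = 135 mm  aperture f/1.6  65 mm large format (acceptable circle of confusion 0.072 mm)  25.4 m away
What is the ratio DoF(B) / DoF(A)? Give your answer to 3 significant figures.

9.75

Setup A: H = 13²/(2×0.005) + 13 ≈ 16913.0 mm; DoF = Df − Dn = 3154.00 − 2299.79 ≈ 854.21 mm.
Setup B: H = 135²/(1.6×0.072) + 135 ≈ 158338.1 mm; DoF = Df − Dn = 30227.3 − 21902.2 ≈ 8325.1 mm.
Ratio = 8325.1 / 854.21 ≈ 9.75.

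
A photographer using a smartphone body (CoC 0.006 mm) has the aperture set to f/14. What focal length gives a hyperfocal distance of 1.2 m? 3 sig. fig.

From H = f²/(N·c) + f, with f ≪ H: f ≈ √(H·N·c) = √(1200 × 14 × 0.006) = √100.80 ≈ 10.04 mm.
The +f correction barely moves this — solving exactly, f² + N·c·f − N·c·H = 0 ⇒ f = (−N·c + √((N·c)² + 4·N·c·H))/2 = (−0.084 + √403.21)/2 ≈ 9.9980 mm, so f ≈ 10.0 mm.

10.0 mm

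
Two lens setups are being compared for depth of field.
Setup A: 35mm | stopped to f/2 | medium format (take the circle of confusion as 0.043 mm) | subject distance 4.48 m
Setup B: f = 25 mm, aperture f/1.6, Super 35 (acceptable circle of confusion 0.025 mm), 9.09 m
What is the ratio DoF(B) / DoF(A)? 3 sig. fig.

Setup A: H = 35²/(2×0.043) + 35 ≈ 14279.2 mm; DoF = Df − Dn = 6512.2 − 3414.5 ≈ 3097.7 mm.
Setup B: H = 25²/(1.6×0.025) + 25 ≈ 15650.0 mm; DoF = Df − Dn = 21651 − 5753 ≈ 15898 mm.
Ratio = 15898 / 3097.7 ≈ 5.13.

5.13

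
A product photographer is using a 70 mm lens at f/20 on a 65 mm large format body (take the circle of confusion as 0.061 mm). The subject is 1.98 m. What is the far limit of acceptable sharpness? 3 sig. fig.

Hyperfocal distance H = f²/(N·c) + f = 70²/(20 × 0.061) + 70 = 4900/1.22 + 70 ≈ 4086.4 mm ≈ 4.086 m.
Far limit Df = s·(H − f)/(H − s) = 1980 × (4086.4 − 70) / (4086.4 − 1980) = 1980 × 4016.4 / 2106.4 ≈ 3775.4 mm ≈ 3.78 m.

3.78 m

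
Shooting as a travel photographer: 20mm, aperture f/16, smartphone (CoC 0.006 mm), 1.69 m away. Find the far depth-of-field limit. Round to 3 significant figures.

Hyperfocal distance H = f²/(N·c) + f = 20²/(16 × 0.006) + 20 = 400/0.096 + 20 ≈ 4186.7 mm ≈ 4.187 m.
Far limit Df = s·(H − f)/(H − s) = 1690 × (4186.7 − 20) / (4186.7 − 1690) = 1690 × 4166.7 / 2496.7 ≈ 2820.4 mm ≈ 2.82 m.

2.82 m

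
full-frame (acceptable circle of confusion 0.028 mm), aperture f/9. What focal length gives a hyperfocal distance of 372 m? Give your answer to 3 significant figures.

From H = f²/(N·c) + f, with f ≪ H: f ≈ √(H·N·c) = √(372000 × 9 × 0.028) = √93744 ≈ 306.2 mm.
The +f correction barely moves this — solving exactly, f² + N·c·f − N·c·H = 0 ⇒ f = (−N·c + √((N·c)² + 4·N·c·H))/2 = (−0.252 + √374976)/2 ≈ 306.05 mm, so f ≈ 306 mm.

306 mm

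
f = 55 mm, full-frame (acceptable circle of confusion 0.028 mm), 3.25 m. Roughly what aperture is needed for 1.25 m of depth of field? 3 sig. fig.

f/6.28

Write h = H − f = f²/(N·c). The thin-lens limits are Dn = s·h/(h + (s−f)) and Df = s·h/(h − (s−f)), so DoF = Df − Dn = 2·s·(s−f)·h / (h² − (s−f)²).
That is a quadratic in h: DoF·h² − 2·s·(s−f)·h − DoF·(s−f)² = 0 ⇒ h = (s−f)·(s + √(s² + DoF²)) / DoF = 3195 × (3250 + √(3250² + 1250²)) / 1250 = 3195 × (3250 + 3482.10) / 1250 ≈ 17207 mm.
Then N = f²/(c·h) = 55² / (0.028 × 17207) = 3025 / 481.80 ≈ 6.28.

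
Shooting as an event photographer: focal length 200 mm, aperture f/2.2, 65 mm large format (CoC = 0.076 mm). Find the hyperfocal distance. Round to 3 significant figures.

Hyperfocal distance H = f²/(N·c) + f = 200²/(2.2 × 0.076) + 200 = 40000/0.1672 + 200 ≈ 239434.4 mm ≈ 239 m.

239 m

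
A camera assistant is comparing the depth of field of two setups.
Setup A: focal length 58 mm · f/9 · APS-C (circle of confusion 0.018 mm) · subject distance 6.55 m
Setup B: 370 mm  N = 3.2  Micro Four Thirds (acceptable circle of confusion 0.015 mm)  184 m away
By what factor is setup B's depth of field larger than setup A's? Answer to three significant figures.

5.24

Setup A: H = 58²/(9×0.018) + 58 ≈ 20823.4 mm; DoF = Df − Dn = 9529.1 − 4990.0 ≈ 4539.1 mm.
Setup B: H = 370²/(3.2×0.015) + 370 ≈ 2852453.3 mm; DoF = Df − Dn = 196662 − 172870 ≈ 23792 mm.
Ratio = 23792 / 4539.1 ≈ 5.24.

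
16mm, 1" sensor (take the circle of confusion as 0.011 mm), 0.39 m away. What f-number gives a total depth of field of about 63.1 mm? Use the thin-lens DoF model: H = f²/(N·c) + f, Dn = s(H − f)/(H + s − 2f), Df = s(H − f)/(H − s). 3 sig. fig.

Write h = H − f = f²/(N·c). The thin-lens limits are Dn = s·h/(h + (s−f)) and Df = s·h/(h − (s−f)), so DoF = Df − Dn = 2·s·(s−f)·h / (h² − (s−f)²).
That is a quadratic in h: DoF·h² − 2·s·(s−f)·h − DoF·(s−f)² = 0 ⇒ h = (s−f)·(s + √(s² + DoF²)) / DoF = 374 × (390 + √(390² + 63.1²)) / 63.1 = 374 × (390 + 395.072) / 63.1 ≈ 4653.2 mm.
Then N = f²/(c·h) = 16² / (0.011 × 4653.2) = 256 / 51.185 ≈ 5.

f/5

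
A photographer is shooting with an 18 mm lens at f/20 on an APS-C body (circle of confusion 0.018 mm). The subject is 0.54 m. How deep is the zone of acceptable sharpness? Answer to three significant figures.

0.944 m

Hyperfocal distance H = f²/(N·c) + f = 18²/(20 × 0.018) + 18 = 324/0.36 + 18 ≈ 918.0 mm ≈ 0.918 m.
Near limit Dn = s·(H − f)/(H + s − 2f) = 540 × (918.0 − 18) / (918.0 + 540 − 2 × 18) = 540 × 900.0 / 1422.0 ≈ 341.77 mm.
Far limit Df = s·(H − f)/(H − s) = 540 × (918.0 − 18) / (918.0 − 540) = 540 × 900.0 / 378.0 ≈ 1285.71 mm.
Depth of field = Df − Dn = 1285.71 − 341.77 ≈ 943.94 mm ≈ 0.944 m.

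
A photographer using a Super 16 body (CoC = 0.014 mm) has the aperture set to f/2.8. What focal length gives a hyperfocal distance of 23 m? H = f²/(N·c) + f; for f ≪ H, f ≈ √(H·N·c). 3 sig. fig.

From H = f²/(N·c) + f, with f ≪ H: f ≈ √(H·N·c) = √(23000 × 2.8 × 0.014) = √901.60 ≈ 30.03 mm.
The +f correction barely moves this — solving exactly, f² + N·c·f − N·c·H = 0 ⇒ f = (−N·c + √((N·c)² + 4·N·c·H))/2 = (−0.0392 + √3606.4)/2 ≈ 30.007 mm, so f ≈ 30.0 mm.

30.0 mm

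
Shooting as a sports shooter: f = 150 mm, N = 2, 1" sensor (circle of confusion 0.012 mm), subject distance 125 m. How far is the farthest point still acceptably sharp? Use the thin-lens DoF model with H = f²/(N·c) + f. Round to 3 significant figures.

Hyperfocal distance H = f²/(N·c) + f = 150²/(2 × 0.012) + 150 = 22500/0.024 + 150 ≈ 937650.0 mm ≈ 937.6 m.
Far limit Df = s·(H − f)/(H − s) = 125000 × (937650.0 − 150) / (937650.0 − 125000) = 125000 × 937500.0 / 812650.0 ≈ 144204 mm ≈ 144 m.

144 m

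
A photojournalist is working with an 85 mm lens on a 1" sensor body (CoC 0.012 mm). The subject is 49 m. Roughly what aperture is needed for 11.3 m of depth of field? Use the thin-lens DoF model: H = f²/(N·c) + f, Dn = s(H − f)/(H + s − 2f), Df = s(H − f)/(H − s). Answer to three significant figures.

Write h = H − f = f²/(N·c). The thin-lens limits are Dn = s·h/(h + (s−f)) and Df = s·h/(h − (s−f)), so DoF = Df − Dn = 2·s·(s−f)·h / (h² − (s−f)²).
That is a quadratic in h: DoF·h² − 2·s·(s−f)·h − DoF·(s−f)² = 0 ⇒ h = (s−f)·(s + √(s² + DoF²)) / DoF = 48915 × (49000 + √(49000² + 11300²)) / 11300 = 48915 × (49000 + 50286.1) / 11300 ≈ 429786 mm.
Then N = f²/(c·h) = 85² / (0.012 × 429786) = 7225 / 5157.4 ≈ 1.40.

f/1.40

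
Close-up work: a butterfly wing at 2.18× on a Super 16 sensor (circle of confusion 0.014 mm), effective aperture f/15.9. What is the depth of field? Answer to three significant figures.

At magnification m, DoF ≈ 2·N_eff·c/m² = 2 × 15.9 × 0.014 / 2.18² = 0.4452 / 4.752 ≈ 0.0937 mm.

0.0937 mm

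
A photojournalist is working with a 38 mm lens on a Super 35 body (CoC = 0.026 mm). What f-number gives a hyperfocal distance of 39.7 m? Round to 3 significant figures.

f/1.40

Rearrange H = f²/(N·c) + f for N: N = f² / ((H − f)·c).
N = 38² / ((39700 − 38) × 0.026) = 1444 / 1031 ≈ 1.40.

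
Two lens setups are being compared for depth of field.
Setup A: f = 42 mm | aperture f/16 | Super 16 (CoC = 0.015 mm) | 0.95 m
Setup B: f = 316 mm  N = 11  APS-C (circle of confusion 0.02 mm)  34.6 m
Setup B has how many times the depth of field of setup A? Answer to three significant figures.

Setup A: H = 42²/(16×0.015) + 42 ≈ 7392.0 mm; DoF = Df − Dn = 1083.90 − 845.54 ≈ 238.36 mm.
Setup B: H = 316²/(11×0.02) + 316 ≈ 454206.9 mm; DoF = Df − Dn = 37427.0 − 32170.1 ≈ 5256.9 mm.
Ratio = 5256.9 / 238.36 ≈ 22.1.

22.1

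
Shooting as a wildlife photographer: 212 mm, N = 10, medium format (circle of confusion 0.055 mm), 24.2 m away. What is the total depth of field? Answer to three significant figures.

Hyperfocal distance H = f²/(N·c) + f = 212²/(10 × 0.055) + 212 = 44944/0.55 + 212 ≈ 81928.4 mm ≈ 81.93 m.
Near limit Dn = s·(H − f)/(H + s − 2f) = 24200 × (81928.4 − 212) / (81928.4 + 24200 − 2 × 212) = 24200 × 81716.4 / 105704.4 ≈ 18708 mm.
Far limit Df = s·(H − f)/(H − s) = 24200 × (81928.4 − 212) / (81928.4 − 24200) = 24200 × 81716.4 / 57728.4 ≈ 34256 mm.
Depth of field = Df − Dn = 34256 − 18708 ≈ 15548 mm ≈ 15.5 m.

15.5 m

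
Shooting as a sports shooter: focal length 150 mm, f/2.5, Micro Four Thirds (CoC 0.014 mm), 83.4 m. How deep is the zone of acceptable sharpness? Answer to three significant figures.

22.0 m

Hyperfocal distance H = f²/(N·c) + f = 150²/(2.5 × 0.014) + 150 = 22500/0.035 + 150 ≈ 643007.1 mm ≈ 643.0 m.
Near limit Dn = s·(H − f)/(H + s − 2f) = 83400 × (643007.1 − 150) / (643007.1 + 83400 − 2 × 150) = 83400 × 642857.1 / 726107.1 ≈ 73838 mm.
Far limit Df = s·(H − f)/(H − s) = 83400 × (643007.1 − 150) / (643007.1 − 83400) = 83400 × 642857.1 / 559607.1 ≈ 95807 mm.
Depth of field = Df − Dn = 95807 − 73838 ≈ 21969 mm ≈ 22.0 m.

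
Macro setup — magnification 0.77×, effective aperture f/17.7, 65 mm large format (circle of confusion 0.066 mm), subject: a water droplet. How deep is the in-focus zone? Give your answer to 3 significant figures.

At magnification m, DoF ≈ 2·N_eff·c/m² = 2 × 17.7 × 0.066 / 0.77² = 2.336 / 0.5929 ≈ 3.94 mm.

3.94 mm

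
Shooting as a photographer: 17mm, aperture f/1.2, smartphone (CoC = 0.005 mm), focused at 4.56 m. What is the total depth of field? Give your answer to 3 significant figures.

Hyperfocal distance H = f²/(N·c) + f = 17²/(1.2 × 0.005) + 17 = 289/0.006 + 17 ≈ 48183.7 mm ≈ 48.18 m.
Near limit Dn = s·(H − f)/(H + s − 2f) = 4560 × (48183.7 − 17) / (48183.7 + 4560 − 2 × 17) = 4560 × 48166.7 / 52709.7 ≈ 4166.98 mm.
Far limit Df = s·(H − f)/(H − s) = 4560 × (48183.7 − 17) / (48183.7 − 4560) = 4560 × 48166.7 / 43623.7 ≈ 5034.88 mm.
Depth of field = Df − Dn = 5034.88 − 4166.98 ≈ 867.90 mm ≈ 0.868 m.

0.868 m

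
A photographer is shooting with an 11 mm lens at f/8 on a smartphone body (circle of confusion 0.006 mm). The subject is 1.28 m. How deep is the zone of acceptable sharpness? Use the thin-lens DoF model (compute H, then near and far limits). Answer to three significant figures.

Hyperfocal distance H = f²/(N·c) + f = 11²/(8 × 0.006) + 11 = 121/0.048 + 11 ≈ 2531.8 mm ≈ 2.532 m.
Near limit Dn = s·(H − f)/(H + s − 2f) = 1280 × (2531.8 − 11) / (2531.8 + 1280 − 2 × 11) = 1280 × 2520.8 / 3789.8 ≈ 851.4 mm.
Far limit Df = s·(H − f)/(H − s) = 1280 × (2531.8 − 11) / (2531.8 − 1280) = 1280 × 2520.8 / 1251.8 ≈ 2577.6 mm.
Depth of field = Df − Dn = 2577.6 − 851.4 ≈ 1726.2 mm ≈ 1.73 m.

1.73 m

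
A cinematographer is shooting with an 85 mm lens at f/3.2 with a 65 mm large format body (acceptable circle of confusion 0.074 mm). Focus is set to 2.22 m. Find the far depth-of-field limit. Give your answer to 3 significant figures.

2.39 m

Hyperfocal distance H = f²/(N·c) + f = 85²/(3.2 × 0.074) + 85 = 7225/0.2368 + 85 ≈ 30596.0 mm ≈ 30.60 m.
Far limit Df = s·(H − f)/(H − s) = 2220 × (30596.0 − 85) / (30596.0 − 2220) = 2220 × 30511.0 / 28376.0 ≈ 2387.0 mm ≈ 2.39 m.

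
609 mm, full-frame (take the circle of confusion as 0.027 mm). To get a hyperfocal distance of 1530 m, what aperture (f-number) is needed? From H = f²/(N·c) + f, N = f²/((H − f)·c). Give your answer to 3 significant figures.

f/8.98

Rearrange H = f²/(N·c) + f for N: N = f² / ((H − f)·c).
N = 609² / ((1530000 − 609) × 0.027) = 370881 / 41294 ≈ 8.98.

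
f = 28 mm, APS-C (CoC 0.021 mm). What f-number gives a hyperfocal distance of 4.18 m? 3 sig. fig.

Rearrange H = f²/(N·c) + f for N: N = f² / ((H − f)·c).
N = 28² / ((4180 − 28) × 0.021) = 784 / 87.19 ≈ 8.99.

f/8.99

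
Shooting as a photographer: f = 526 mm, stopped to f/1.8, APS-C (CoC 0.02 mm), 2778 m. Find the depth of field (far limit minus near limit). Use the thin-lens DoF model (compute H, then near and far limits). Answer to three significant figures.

Hyperfocal distance H = f²/(N·c) + f = 526²/(1.8 × 0.02) + 526 = 276676/0.036 + 526 ≈ 7685970.4 mm ≈ 7686 m.
Near limit Dn = s·(H − f)/(H + s − 2f) = 2778000 × (7685970.4 − 526) / (7685970.4 + 2778000 − 2 × 526) = 2778000 × 7685444.4 / 10462918.4 ≈ 2040555 mm.
Far limit Df = s·(H − f)/(H − s) = 2778000 × (7685970.4 − 526) / (7685970.4 − 2778000) = 2778000 × 7685444.4 / 4907970.4 ≈ 4350100 mm.
Depth of field = Df − Dn = 4350100 − 2040555 ≈ 2309545 mm ≈ 2310 m.

2310 m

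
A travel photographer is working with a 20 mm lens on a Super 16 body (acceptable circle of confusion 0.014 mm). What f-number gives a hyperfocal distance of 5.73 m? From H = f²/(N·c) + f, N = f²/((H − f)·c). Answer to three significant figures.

f/5

Rearrange H = f²/(N·c) + f for N: N = f² / ((H − f)·c).
N = 20² / ((5730 − 20) × 0.014) = 400 / 79.94 ≈ 5.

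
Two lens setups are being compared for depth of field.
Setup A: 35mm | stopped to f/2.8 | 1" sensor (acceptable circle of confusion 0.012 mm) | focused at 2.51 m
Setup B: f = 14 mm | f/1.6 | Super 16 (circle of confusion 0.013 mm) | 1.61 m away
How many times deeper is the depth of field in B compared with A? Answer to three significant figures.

1.64

Setup A: H = 35²/(2.8×0.012) + 35 ≈ 36493.3 mm; DoF = Df − Dn = 2692.80 − 2350.44 ≈ 342.36 mm.
Setup B: H = 14²/(1.6×0.013) + 14 ≈ 9437.1 mm; DoF = Df − Dn = 1938.29 − 1376.81 ≈ 561.48 mm.
Ratio = 561.48 / 342.36 ≈ 1.64.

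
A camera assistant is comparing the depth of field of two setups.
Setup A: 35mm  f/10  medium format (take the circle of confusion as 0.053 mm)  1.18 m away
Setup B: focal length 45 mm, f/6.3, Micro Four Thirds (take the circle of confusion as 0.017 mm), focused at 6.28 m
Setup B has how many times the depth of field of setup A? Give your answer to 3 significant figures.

3.00

Setup A: H = 35²/(10×0.053) + 35 ≈ 2346.3 mm; DoF = Df − Dn = 2338.4 − 789.1 ≈ 1549.3 mm.
Setup B: H = 45²/(6.3×0.017) + 45 ≈ 18952.6 mm; DoF = Df − Dn = 9369.8 − 4722.6 ≈ 4647.2 mm.
Ratio = 4647.2 / 1549.3 ≈ 3.00.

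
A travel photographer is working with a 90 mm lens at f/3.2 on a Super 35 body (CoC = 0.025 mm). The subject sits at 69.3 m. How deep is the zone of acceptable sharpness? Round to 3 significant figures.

178 m

Hyperfocal distance H = f²/(N·c) + f = 90²/(3.2 × 0.025) + 90 = 8100/0.08 + 90 ≈ 101340.0 mm ≈ 101.3 m.
Near limit Dn = s·(H − f)/(H + s − 2f) = 69300 × (101340.0 − 90) / (101340.0 + 69300 − 2 × 90) = 69300 × 101250.0 / 170460.0 ≈ 41163 mm.
Far limit Df = s·(H − f)/(H − s) = 69300 × (101340.0 − 90) / (101340.0 − 69300) = 69300 × 101250.0 / 32040.0 ≈ 218996 mm.
Depth of field = Df − Dn = 218996 − 41163 ≈ 177833 mm ≈ 178 m.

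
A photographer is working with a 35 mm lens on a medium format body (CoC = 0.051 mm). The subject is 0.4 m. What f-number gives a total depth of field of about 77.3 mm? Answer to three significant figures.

Write h = H − f = f²/(N·c). The thin-lens limits are Dn = s·h/(h + (s−f)) and Df = s·h/(h − (s−f)), so DoF = Df − Dn = 2·s·(s−f)·h / (h² − (s−f)²).
That is a quadratic in h: DoF·h² − 2·s·(s−f)·h − DoF·(s−f)² = 0 ⇒ h = (s−f)·(s + √(s² + DoF²)) / DoF = 365 × (400 + √(400² + 77.3²)) / 77.3 = 365 × (400 + 407.401) / 77.3 ≈ 3812.4 mm.
Then N = f²/(c·h) = 35² / (0.051 × 3812.4) = 1225 / 194.43 ≈ 6.30.

f/6.30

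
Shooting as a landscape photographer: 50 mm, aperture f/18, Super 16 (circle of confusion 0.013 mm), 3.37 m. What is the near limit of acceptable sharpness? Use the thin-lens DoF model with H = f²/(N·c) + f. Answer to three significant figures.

Hyperfocal distance H = f²/(N·c) + f = 50²/(18 × 0.013) + 50 = 2500/0.234 + 50 ≈ 10733.8 mm ≈ 10.73 m.
Near limit Dn = s·(H − f)/(H + s − 2f) = 3370 × (10733.8 − 50) / (10733.8 + 3370 − 2 × 50) = 3370 × 10683.8 / 14003.8 ≈ 2571.0 mm ≈ 2.57 m.

2.57 m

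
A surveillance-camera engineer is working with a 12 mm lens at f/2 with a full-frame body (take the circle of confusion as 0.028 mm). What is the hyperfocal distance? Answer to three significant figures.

Hyperfocal distance H = f²/(N·c) + f = 12²/(2 × 0.028) + 12 = 144/0.056 + 12 ≈ 2583.4 mm ≈ 2.58 m.

2.58 m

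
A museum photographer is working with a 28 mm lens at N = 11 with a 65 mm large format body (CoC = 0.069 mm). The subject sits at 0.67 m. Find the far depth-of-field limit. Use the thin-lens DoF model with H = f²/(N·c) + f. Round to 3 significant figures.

1.77 m

Hyperfocal distance H = f²/(N·c) + f = 28²/(11 × 0.069) + 28 = 784/0.759 + 28 ≈ 1060.9 mm ≈ 1.061 m.
Far limit Df = s·(H − f)/(H − s) = 670 × (1060.9 − 28) / (1060.9 − 670) = 670 × 1032.9 / 390.9 ≈ 1770.3 mm ≈ 1.77 m.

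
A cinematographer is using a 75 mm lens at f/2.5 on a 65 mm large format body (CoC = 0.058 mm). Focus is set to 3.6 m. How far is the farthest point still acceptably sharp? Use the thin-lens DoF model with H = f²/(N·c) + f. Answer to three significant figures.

3.96 m

Hyperfocal distance H = f²/(N·c) + f = 75²/(2.5 × 0.058) + 75 = 5625/0.145 + 75 ≈ 38868.1 mm ≈ 38.87 m.
Far limit Df = s·(H − f)/(H − s) = 3600 × (38868.1 − 75) / (38868.1 − 3600) = 3600 × 38793.1 / 35268.1 ≈ 3959.8 mm ≈ 3.96 m.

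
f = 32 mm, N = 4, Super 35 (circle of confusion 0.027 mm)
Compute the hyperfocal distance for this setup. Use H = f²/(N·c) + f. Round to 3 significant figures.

9.51 m

Hyperfocal distance H = f²/(N·c) + f = 32²/(4 × 0.027) + 32 = 1024/0.108 + 32 ≈ 9513.5 mm ≈ 9.51 m.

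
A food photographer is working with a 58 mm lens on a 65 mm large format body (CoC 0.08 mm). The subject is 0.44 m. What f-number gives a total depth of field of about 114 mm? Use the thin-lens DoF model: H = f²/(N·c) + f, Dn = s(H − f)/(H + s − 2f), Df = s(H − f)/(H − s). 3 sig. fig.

Write h = H − f = f²/(N·c). The thin-lens limits are Dn = s·h/(h + (s−f)) and Df = s·h/(h − (s−f)), so DoF = Df − Dn = 2·s·(s−f)·h / (h² − (s−f)²).
That is a quadratic in h: DoF·h² − 2·s·(s−f)·h − DoF·(s−f)² = 0 ⇒ h = (s−f)·(s + √(s² + DoF²)) / DoF = 382 × (440 + √(440² + 114²)) / 114 = 382 × (440 + 454.528) / 114 ≈ 2997.5 mm.
Then N = f²/(c·h) = 58² / (0.08 × 2997.5) = 3364 / 239.80 ≈ 14.

f/14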